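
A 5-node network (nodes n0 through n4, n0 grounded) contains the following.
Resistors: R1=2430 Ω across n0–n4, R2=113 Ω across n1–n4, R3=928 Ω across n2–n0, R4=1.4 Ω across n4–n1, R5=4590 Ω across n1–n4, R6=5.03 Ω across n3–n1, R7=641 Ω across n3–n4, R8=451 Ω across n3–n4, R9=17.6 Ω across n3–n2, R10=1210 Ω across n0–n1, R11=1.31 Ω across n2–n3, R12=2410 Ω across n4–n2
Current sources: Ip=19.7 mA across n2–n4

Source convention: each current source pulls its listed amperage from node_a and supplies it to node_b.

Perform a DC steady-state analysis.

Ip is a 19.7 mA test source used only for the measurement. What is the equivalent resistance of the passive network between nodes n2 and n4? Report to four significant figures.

Element admittances at DC:
  Y(R1) = 0.0004115 S between n0,n4
  Y(R2) = 0.008850 S between n1,n4
  Y(R3) = 0.001078 S between n2,n0
  Y(R4) = 0.7143 S between n4,n1
  Y(R5) = 0.0002179 S between n1,n4
  Y(R6) = 0.1988 S between n3,n1
  Y(R7) = 0.001560 S between n3,n4
  Y(R8) = 0.002217 S between n3,n4
  Y(R9) = 0.05682 S between n3,n2
  Y(R10) = 0.0008264 S between n0,n1
  Y(R11) = 0.7634 S between n2,n3
  Y(R12) = 0.0004149 S between n4,n2
  Ip: injects 0.0197 A into n4 (from n2)
Assemble and solve the 4×4 MNA system:
  V(n1)=0.05111  V(n2)=-0.06883  V(n3)=-0.04497  V(n4)=0.07758

R_eq = 7.432 Ω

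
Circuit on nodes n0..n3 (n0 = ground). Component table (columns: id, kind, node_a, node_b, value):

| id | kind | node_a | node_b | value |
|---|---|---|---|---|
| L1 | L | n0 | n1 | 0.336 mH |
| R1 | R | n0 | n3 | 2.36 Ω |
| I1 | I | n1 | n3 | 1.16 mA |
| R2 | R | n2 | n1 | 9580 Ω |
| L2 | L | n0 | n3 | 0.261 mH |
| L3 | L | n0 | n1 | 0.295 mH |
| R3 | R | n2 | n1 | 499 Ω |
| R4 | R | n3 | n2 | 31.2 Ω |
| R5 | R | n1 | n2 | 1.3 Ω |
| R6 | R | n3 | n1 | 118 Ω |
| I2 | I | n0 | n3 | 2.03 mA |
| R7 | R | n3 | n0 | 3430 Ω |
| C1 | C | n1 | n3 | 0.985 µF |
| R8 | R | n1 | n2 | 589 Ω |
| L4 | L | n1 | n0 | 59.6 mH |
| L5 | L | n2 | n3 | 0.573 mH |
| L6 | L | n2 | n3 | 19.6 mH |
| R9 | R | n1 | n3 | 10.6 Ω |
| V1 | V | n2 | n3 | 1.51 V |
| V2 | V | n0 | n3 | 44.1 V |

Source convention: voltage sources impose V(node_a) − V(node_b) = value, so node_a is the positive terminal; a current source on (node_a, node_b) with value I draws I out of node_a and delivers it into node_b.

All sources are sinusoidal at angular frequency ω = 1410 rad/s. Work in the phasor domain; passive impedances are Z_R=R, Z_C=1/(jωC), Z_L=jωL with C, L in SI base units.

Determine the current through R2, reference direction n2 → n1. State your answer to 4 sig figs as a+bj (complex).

Apply KCL at each of the 3 non-ground nodes and solve the resulting linear system.
Node n1: branches {L1, I1, R2, L3, R3, R5, R6, C1, R8, L4, R9} → V_1 = -1.531-7.981j
Node n2: branches {R2, R3, R4, R5, R8, L5, L6, V1} → V_2 = -42.59+0.000j
Node n3: branches {R1, I1, L2, R4, R6, I2, R7, C1, L5, L6, R9, V1, V2} → V_3 = -44.10+0.000j
Source currents: i(V1)=31.69-4.246j, i(V2)=-54.83+126.8j

-0.004286+0.0008331j A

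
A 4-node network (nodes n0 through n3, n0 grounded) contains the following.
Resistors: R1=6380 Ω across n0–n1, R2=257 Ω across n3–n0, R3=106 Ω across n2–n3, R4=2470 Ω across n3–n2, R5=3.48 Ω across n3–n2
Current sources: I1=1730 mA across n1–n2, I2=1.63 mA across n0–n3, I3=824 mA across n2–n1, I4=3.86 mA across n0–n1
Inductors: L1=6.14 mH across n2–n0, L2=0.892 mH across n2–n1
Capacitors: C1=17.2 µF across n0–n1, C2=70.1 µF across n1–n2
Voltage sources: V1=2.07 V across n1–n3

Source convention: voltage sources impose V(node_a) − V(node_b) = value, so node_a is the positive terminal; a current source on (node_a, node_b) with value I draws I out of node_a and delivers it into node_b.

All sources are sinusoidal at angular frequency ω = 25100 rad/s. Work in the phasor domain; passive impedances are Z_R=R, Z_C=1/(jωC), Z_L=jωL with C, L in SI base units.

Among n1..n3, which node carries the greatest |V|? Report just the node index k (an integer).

3

MNA unknowns: 3 node voltages V₁..V_3 plus 1 source current (V1)
R1: Y=0.0001567+0.000j on G[0,1]
I1: z[1]−=1.73, z[2]+=1.73
R2: Y=0.003891+0.000j on G[3,0]
I2: z[0]−=0.00163, z[3]+=0.00163
L1: Y=0.000-0.006489j on G[2,0]
R3: Y=0.009434+0.000j on G[2,3]
R4: Y=0.0004049+0.000j on G[3,2]
L2: Y=0.000-0.04466j on G[2,1]
I3: z[2]−=0.824, z[1]+=0.824
I4: z[0]−=0.00386, z[1]+=0.00386
C1: Y=0.000+0.4317j on G[0,1]
R5: Y=0.2874+0.000j on G[3,2]
C2: Y=0.000+1.760j on G[1,2]
V1: row V1−V3=2.07, i_V1 at 1,3
solve → V1=0.0007661-0.03437j, V2=0.02953-0.1997j, V3=-2.069-0.03437j
aux → i_V1=-0.6334+0.04901j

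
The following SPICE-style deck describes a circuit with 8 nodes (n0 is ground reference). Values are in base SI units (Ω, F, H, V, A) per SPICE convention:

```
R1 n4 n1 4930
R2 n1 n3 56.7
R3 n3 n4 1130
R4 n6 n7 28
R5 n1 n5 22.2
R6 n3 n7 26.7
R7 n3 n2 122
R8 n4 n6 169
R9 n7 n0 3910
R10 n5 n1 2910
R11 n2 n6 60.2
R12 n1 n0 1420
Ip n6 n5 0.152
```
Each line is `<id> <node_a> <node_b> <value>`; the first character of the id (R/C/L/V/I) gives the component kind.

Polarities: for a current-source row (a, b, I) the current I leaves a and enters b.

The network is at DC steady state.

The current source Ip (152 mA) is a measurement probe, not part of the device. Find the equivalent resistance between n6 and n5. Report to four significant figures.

MNA unknowns: 7 node voltages V₁..V_7
R1: Y=0.0002028 on G[4,1]
R2: Y=0.01764 on G[1,3]
R3: Y=0.0008850 on G[3,4]
R4: Y=0.03571 on G[6,7]
R5: Y=0.04505 on G[1,5]
R6: Y=0.03745 on G[3,7]
R7: Y=0.008197 on G[3,2]
R8: Y=0.005917 on G[4,6]
R9: Y=0.0002558 on G[7,0]
R10: Y=0.0003436 on G[5,1]
R11: Y=0.01661 on G[2,6]
R12: Y=0.0007042 on G[1,0]
Ip: z[6]−=0.152, z[5]+=0.152
solve → V1=3.004, V2=-9.398, V3=-5.343, V4=-10.22, V5=6.352, V6=-11.40, V7=-8.270

R_eq = 116.8 Ω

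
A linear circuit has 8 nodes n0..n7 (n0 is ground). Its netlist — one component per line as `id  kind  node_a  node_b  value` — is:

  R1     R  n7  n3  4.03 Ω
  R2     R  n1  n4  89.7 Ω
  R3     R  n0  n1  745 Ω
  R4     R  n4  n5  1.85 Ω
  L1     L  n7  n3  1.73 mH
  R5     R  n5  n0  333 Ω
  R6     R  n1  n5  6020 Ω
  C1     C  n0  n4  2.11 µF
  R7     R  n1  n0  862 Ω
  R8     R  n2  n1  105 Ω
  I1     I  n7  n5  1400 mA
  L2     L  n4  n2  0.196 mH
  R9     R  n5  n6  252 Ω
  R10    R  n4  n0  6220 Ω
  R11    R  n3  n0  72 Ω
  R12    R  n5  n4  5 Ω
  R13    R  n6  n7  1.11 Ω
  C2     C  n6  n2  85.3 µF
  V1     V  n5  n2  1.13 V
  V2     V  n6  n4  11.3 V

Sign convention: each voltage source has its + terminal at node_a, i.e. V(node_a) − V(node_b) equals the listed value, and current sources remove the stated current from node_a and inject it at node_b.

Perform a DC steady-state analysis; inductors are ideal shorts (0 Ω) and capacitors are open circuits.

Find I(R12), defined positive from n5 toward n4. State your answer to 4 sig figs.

0.2260 A

Apply KCL at each of the 7 non-ground nodes and solve the resulting linear system.
Node n1: branches {R2, R3, R6, R7, R8} → V_1 = -6.391
Node n2: branches {R8, L2, C2, V1} → V_2 = -7.167
Node n3: branches {R1, L1, R11} → V_3 = 2.540
Node n4: branches {R2, R4, C1, L2, R10, R12, V2} → V_4 = -7.167
Node n5: branches {R4, R5, R6, I1, R9, R12, V1} → V_5 = -6.037
Node n6: branches {R9, R13, C2, V2} → V_6 = 4.133
Node n7: branches {R1, L1, I1, R13} → V_7 = 2.540
Source currents: i(L1)=0.03527, i(L2)=-0.6290, i(V1)=0.6216, i(V2)=-1.476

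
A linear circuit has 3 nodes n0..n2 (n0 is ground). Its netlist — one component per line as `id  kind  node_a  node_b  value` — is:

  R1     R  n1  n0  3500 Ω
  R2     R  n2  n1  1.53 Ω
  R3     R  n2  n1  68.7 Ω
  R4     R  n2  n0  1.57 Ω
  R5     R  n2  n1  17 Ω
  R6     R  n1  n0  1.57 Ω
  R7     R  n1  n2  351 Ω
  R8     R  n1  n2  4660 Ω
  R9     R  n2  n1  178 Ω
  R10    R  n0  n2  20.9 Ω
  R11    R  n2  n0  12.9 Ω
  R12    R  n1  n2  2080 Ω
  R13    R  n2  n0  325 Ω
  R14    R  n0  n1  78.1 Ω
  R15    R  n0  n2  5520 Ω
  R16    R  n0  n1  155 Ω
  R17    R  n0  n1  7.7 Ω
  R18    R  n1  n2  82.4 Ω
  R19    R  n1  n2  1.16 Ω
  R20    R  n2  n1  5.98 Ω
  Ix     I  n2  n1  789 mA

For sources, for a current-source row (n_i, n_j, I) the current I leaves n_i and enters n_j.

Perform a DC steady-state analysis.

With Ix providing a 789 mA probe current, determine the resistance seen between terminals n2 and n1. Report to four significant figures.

R_eq = 0.4618 Ω

Apply KCL at each of the 2 non-ground nodes and solve the resulting linear system.
Node n1: branches {R1, R2, R3, R5, R6, R7, R8, R9, R12, R14, R16, R17, R18, R19, R20, Ix} → V_1 = 0.1797
Node n2: branches {R2, R3, R4, R5, R7, R8, R9, R10, R11, R12, R13, R15, R18, R19, R20, Ix} → V_2 = -0.1846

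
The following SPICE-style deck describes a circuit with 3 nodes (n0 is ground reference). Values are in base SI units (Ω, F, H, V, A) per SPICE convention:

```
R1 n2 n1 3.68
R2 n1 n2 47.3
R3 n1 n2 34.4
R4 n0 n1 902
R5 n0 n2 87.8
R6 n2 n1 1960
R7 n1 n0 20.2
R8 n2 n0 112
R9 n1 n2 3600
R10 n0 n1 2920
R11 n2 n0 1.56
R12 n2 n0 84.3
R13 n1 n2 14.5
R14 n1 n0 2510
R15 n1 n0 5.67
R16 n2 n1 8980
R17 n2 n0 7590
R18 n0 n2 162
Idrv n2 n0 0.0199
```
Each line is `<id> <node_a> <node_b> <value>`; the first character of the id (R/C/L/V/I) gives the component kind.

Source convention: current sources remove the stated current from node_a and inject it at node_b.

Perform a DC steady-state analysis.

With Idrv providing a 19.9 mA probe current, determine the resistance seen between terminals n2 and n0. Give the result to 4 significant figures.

Apply KCL at each of the 2 non-ground nodes and solve the resulting linear system.
Node n1: branches {R1, R2, R3, R4, R6, R7, R9, R10, R13, R14, R15, R16} → V_1 = -0.01528
Node n2: branches {R1, R2, R3, R5, R6, R8, R9, R11, R12, R13, R16, R17, R18, Idrv} → V_2 = -0.02416

R_eq = 1.214 Ω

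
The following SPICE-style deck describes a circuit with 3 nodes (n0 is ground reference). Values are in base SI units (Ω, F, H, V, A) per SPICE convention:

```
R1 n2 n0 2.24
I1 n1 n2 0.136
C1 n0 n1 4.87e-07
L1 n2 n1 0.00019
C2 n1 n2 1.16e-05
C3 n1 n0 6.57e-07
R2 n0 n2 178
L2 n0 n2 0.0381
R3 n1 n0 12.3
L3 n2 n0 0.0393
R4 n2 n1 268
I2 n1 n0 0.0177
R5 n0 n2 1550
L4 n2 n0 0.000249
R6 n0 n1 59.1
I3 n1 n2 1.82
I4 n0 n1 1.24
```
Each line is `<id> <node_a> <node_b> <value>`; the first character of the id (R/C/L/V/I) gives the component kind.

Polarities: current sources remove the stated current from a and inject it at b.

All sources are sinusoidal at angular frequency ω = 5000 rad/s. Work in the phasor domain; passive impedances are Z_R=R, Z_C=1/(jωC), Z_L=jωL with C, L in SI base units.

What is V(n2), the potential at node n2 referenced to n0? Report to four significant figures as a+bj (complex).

0.6337+1.072j V

Apply KCL at each of the 2 non-ground nodes and solve the resulting linear system.
Node n1: branches {I1, C1, L1, C2, C3, R3, R4, I2, R6, I3, I4} → V_1 = 0.6612+0.2704j
Node n2: branches {R1, I1, L1, C2, R2, L2, L3, R4, R5, L4, I3} → V_2 = 0.6337+1.072j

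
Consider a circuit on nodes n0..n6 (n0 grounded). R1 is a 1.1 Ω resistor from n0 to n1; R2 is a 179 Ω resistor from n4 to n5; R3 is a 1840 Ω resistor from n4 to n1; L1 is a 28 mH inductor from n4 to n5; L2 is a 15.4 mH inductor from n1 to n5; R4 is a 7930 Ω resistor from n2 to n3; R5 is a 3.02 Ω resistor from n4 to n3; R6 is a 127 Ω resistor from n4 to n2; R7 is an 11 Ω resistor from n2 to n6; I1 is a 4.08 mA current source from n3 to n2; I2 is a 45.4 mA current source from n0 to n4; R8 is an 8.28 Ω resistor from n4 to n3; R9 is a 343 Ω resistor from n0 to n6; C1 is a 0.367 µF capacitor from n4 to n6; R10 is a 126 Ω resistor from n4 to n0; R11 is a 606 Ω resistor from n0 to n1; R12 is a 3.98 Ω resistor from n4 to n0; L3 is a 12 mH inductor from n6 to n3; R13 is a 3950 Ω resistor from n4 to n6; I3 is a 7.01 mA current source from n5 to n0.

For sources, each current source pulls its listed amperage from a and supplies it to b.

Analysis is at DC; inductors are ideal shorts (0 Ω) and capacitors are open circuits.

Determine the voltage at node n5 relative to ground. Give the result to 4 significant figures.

Apply KCL at each of the 6 non-ground nodes and solve the resulting linear system.
Node n1: branches {R1, R3, L2, R11} → V_1 = 0.03273
Node n2: branches {R4, R6, R7, I1} → V_2 = 0.07315
Node n3: branches {R4, R5, I1, R8, L3} → V_3 = 0.03183
Node n4: branches {R2, R3, L1, R5, R6, I2, R8, C1, R10, R12, R13} → V_4 = 0.03273
Node n5: branches {R2, L1, L2, I3} → V_5 = 0.03273
Node n6: branches {R7, R9, C1, L3, R13} → V_6 = 0.03183
Source currents: i(L1)=0.03682, i(L2)=-0.02981, i(L3)=0.003664

0.03273 V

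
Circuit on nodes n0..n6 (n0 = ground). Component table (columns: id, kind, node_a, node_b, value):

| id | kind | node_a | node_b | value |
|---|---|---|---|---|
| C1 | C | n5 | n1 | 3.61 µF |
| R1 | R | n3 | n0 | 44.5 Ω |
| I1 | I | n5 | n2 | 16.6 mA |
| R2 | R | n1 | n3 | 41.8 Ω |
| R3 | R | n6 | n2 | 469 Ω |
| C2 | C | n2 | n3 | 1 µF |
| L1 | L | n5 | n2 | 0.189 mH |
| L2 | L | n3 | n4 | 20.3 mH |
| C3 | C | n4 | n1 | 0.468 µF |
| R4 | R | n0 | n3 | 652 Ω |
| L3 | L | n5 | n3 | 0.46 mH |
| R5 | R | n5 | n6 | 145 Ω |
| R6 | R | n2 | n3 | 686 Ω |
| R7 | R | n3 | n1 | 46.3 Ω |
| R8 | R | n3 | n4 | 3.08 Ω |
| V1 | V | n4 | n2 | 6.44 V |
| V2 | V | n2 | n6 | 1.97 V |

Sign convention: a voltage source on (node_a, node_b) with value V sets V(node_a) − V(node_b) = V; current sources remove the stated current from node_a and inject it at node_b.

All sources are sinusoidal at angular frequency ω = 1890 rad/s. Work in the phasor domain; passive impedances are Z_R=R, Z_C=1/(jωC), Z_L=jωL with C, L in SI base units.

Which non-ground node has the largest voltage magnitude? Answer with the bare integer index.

Element admittances at ω=1890 rad/s:
  Y(C1) = 0.000+0.006823j S between n5,n1
  Y(R1) = 0.02247+0.000j S between n3,n0
  I1: injects 0.0166 A into n2 (from n5)
  Y(R2) = 0.02392+0.000j S between n1,n3
  Y(R3) = 0.002132+0.000j S between n6,n2
  Y(C2) = 0.000+0.001890j S between n2,n3
  Y(L1) = 0.000-2.799j S between n5,n2
  Y(L2) = 0.000-0.02606j S between n3,n4
  Y(C3) = 0.000+0.0008845j S between n4,n1
  Y(R4) = 0.001534+0.000j S between n0,n3
  Y(L3) = 0.000-1.150j S between n5,n3
  Y(R5) = 0.006897+0.000j S between n5,n6
  Y(R6) = 0.001458+0.000j S between n2,n3
  Y(R7) = 0.02160+0.000j S between n3,n1
  Y(R8) = 0.3247+0.000j S between n3,n4
  V1: constraint V(n4)−V(n2) = 6.44
  V2: constraint V(n2)−V(n6) = 1.97
Assemble and solve the 8×8 MNA system:
  V(n1)=0.2571-0.04614j  V(n2)=-1.016-2.096j  V(n3)=0.000+0.000j  V(n4)=5.424-2.096j  V(n5)=-0.7206-1.496j  V(n6)=-2.986-2.096j
  i(V1)=-1.708+0.8172j  i(V2)=-0.01982-0.004135j

4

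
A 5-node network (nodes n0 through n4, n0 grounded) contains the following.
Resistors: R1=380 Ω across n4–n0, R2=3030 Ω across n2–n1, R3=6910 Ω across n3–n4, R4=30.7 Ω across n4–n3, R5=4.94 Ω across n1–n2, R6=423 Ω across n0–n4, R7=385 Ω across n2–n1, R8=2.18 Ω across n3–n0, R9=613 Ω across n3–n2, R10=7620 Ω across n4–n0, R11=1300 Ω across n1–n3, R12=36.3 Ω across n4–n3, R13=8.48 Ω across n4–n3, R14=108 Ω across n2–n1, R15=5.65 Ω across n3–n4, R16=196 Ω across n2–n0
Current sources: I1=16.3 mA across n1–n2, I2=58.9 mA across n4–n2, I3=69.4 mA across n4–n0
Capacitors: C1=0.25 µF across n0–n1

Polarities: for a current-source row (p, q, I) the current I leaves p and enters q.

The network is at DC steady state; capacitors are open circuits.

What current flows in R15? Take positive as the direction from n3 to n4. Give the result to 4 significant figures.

0.06244 A

Element admittances at DC:
  Y(R1) = 0.002632 S between n4,n0
  I1: injects 0.0163 A into n2 (from n1)
  Y(R2) = 0.0003300 S between n2,n1
  Y(R3) = 0.0001447 S between n3,n4
  Y(R4) = 0.03257 S between n4,n3
  Y(R5) = 0.2024 S between n1,n2
  Y(R6) = 0.002364 S between n0,n4
  Y(R7) = 0.002597 S between n2,n1
  Y(R8) = 0.4587 S between n3,n0
  Y(C1) = 0.000 S between n0,n1
  Y(R9) = 0.001631 S between n3,n2
  Y(R10) = 0.0001312 S between n4,n0
  Y(R11) = 0.0007692 S between n1,n3
  Y(R12) = 0.02755 S between n4,n3
  Y(R13) = 0.1179 S between n4,n3
  Y(R14) = 0.009259 S between n2,n1
  Y(R15) = 0.1770 S between n3,n4
  Y(R16) = 0.005102 S between n2,n0
  I2: injects 0.0589 A into n2 (from n4)
  I3: injects 0.0694 A into n0 (from n4)
Assemble and solve the 4×4 MNA system:
  V(n1)=7.683  V(n2)=7.787  V(n3)=-0.2314  V(n4)=-0.5842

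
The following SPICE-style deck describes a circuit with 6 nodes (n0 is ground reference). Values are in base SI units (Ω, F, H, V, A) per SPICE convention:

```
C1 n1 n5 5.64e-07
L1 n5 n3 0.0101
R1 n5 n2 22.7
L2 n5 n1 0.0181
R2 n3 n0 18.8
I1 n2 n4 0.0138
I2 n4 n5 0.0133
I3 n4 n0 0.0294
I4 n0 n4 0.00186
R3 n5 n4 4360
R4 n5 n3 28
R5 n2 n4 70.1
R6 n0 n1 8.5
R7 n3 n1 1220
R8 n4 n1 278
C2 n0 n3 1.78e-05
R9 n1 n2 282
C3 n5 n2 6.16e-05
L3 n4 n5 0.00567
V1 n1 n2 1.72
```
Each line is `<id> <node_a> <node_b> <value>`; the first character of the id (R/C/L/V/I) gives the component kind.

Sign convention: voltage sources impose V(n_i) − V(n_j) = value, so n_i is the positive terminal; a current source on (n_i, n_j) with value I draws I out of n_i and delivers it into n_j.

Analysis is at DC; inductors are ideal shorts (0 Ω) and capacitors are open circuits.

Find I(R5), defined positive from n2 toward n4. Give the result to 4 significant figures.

-0.02454 A

MNA unknowns: 5 node voltages V₁..V_5 plus 4 source currents (L1, L2, L3, V1)
C1: Y=0.000 on G[1,5]
L1: row V5−V3=0, i_L1 at 5,3
R1: Y=0.04405 on G[5,2]
L2: row V5−V1=0, i_L2 at 5,1
R2: Y=0.05319 on G[3,0]
I1: z[2]−=0.0138, z[4]+=0.0138
I2: z[4]−=0.0133, z[5]+=0.0133
I3: z[4]−=0.0294, z[0]+=0.0294
I4: z[0]−=0.00186, z[4]+=0.00186
R3: Y=0.0002294 on G[5,4]
R4: Y=0.03571 on G[5,3]
R5: Y=0.01427 on G[2,4]
R6: Y=0.1176 on G[0,1]
R7: Y=0.0008197 on G[3,1]
R8: Y=0.003597 on G[4,1]
C2: Y=0.000 on G[0,3]
R9: Y=0.003546 on G[1,2]
C3: Y=0.000 on G[5,2]
L3: row V4−V5=0, i_L3 at 4,5
V1: row V1−V2=1.72, i_V1 at 1,2
solve → V1=-0.1612, V2=-1.881, V3=-0.1612, V4=-0.1612, V5=-0.1612
aux → i_L1=-0.008575, i_L2=-0.1055, i_L3=-0.05158, i_V1=-0.09261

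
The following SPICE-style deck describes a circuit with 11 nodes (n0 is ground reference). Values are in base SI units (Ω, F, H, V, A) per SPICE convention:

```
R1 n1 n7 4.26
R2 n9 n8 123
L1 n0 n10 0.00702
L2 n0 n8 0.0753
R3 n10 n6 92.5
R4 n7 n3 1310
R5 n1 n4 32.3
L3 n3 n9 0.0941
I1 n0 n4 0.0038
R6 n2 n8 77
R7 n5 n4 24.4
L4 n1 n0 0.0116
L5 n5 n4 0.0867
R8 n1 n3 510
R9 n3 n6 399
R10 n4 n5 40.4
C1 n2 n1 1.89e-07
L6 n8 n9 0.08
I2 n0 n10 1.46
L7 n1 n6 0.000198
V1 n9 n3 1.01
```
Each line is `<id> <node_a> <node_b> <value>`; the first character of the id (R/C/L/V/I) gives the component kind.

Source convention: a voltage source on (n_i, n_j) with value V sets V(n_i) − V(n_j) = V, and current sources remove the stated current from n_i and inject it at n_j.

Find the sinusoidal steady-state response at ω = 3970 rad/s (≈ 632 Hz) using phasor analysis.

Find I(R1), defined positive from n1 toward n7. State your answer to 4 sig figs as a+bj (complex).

0.0008465+0.004941j A

Element admittances at ω=3970 rad/s:
  Y(R1) = 0.2347+0.000j S between n1,n7
  Y(R2) = 0.008130+0.000j S between n9,n8
  Y(L1) = 0.000-0.03588j S between n0,n10
  Y(L2) = 0.000-0.003345j S between n0,n8
  Y(R3) = 0.01081+0.000j S between n10,n6
  Y(R4) = 0.0007634+0.000j S between n7,n3
  Y(R5) = 0.03096+0.000j S between n1,n4
  Y(L3) = 0.000-0.002677j S between n3,n9
  I1: injects 0.0038 A into n4 (from n0)
  Y(R6) = 0.01299+0.000j S between n2,n8
  Y(R7) = 0.04098+0.000j S between n5,n4
  Y(L4) = 0.000-0.02171j S between n1,n0
  Y(L5) = 0.000-0.002905j S between n5,n4
  Y(R8) = 0.001961+0.000j S between n1,n3
  Y(R9) = 0.002506+0.000j S between n3,n6
  Y(R10) = 0.02475+0.000j S between n4,n5
  Y(C1) = 0.000+0.0007503j S between n2,n1
  Y(L6) = 0.000-0.003149j S between n8,n9
  I2: injects 1.46 A into n10 (from n0)
  Y(L7) = 0.000-1.272j S between n1,n6
  V1: constraint V(n9)−V(n3) = 1.01
Assemble and solve the 11×11 MNA system:
  V(n1)=-10.98+9.643j  V(n2)=-10.83-0.7525j  V(n3)=-12.10+3.149j  V(n4)=-10.86+9.643j  V(n5)=-10.86+9.643j  V(n6)=-11.19+9.800j  V(n7)=-10.99+9.622j  V(n8)=-10.23-0.7437j  V(n9)=-11.09+3.149j  V(n10)=7.601+35.03j
  i(V1)=-0.005312-0.03164j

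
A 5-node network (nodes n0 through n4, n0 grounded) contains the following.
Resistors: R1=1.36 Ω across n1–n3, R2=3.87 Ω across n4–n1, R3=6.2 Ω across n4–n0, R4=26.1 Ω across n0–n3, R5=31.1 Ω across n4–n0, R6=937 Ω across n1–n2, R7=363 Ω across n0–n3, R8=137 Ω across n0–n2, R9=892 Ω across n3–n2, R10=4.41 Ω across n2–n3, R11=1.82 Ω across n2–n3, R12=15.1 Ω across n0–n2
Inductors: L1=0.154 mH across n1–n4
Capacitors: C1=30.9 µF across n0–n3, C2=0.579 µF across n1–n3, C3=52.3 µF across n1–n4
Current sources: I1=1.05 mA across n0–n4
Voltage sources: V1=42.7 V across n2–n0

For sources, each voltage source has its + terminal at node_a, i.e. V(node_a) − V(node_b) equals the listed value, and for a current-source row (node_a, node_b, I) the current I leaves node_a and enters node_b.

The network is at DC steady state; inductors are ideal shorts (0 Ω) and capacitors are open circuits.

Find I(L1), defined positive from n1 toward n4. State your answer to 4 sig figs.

Element admittances at DC:
  Y(R1) = 0.7353 S between n1,n3
  Y(R2) = 0.2584 S between n4,n1
  Y(R3) = 0.1613 S between n4,n0
  Y(R4) = 0.03831 S between n0,n3
  Y(R5) = 0.03215 S between n4,n0
  Y(R6) = 0.001067 S between n1,n2
  Y(R7) = 0.002755 S between n0,n3
  L1: short n1↔n4 (DC inductor)
  Y(C1) = 0.000 S between n0,n3
  Y(R8) = 0.007299 S between n0,n2
  Y(C2) = 0.000 S between n1,n3
  Y(R9) = 0.001121 S between n3,n2
  Y(R10) = 0.2268 S between n2,n3
  Y(R11) = 0.5495 S between n2,n3
  Y(R12) = 0.06623 S between n0,n2
  Y(C3) = 0.000 S between n1,n4
  I1: injects 0.00105 A into n4 (from n0)
  V1: constraint V(n2)−V(n0) = 42.7
Assemble and solve the 6×6 MNA system:
  V(n1)=27.08  V(n2)=42.70  V(n3)=34.18  V(n4)=27.08
  i(L1)=5.237  i(V1)=-9.780

5.237 A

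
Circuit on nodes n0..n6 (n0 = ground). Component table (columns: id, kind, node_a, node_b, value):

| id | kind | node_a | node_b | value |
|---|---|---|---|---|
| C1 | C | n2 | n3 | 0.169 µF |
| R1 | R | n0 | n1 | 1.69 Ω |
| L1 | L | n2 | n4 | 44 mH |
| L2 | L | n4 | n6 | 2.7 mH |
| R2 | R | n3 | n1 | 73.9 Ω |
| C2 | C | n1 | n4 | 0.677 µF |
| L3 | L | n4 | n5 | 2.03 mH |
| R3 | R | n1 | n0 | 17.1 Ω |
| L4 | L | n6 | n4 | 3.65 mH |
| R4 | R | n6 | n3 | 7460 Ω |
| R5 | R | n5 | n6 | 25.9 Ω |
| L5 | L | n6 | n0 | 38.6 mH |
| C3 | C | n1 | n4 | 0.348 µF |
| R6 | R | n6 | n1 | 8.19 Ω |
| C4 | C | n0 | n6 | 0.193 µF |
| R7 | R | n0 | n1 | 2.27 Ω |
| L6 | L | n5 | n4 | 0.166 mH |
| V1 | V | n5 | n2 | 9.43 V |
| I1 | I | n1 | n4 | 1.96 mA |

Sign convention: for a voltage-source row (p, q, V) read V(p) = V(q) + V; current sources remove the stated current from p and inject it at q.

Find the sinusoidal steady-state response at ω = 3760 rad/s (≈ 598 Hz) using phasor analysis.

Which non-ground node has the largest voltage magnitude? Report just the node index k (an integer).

2

MNA unknowns: 6 node voltages V₁..V_6 plus 1 source current (V1)
C1: Y=0.000+0.0006354j on G[2,3]
R1: Y=0.5917+0.000j on G[0,1]
L1: Y=0.000-0.006044j on G[2,4]
L2: Y=0.000-0.09850j on G[4,6]
R2: Y=0.01353+0.000j on G[3,1]
C2: Y=0.000+0.002546j on G[1,4]
L3: Y=0.000-0.1310j on G[4,5]
R3: Y=0.05848+0.000j on G[1,0]
L4: Y=0.000-0.07287j on G[6,4]
R4: Y=0.0001340+0.000j on G[6,3]
R5: Y=0.03861+0.000j on G[5,6]
L5: Y=0.000-0.006890j on G[6,0]
C3: Y=0.000+0.001308j on G[1,4]
R6: Y=0.1221+0.000j on G[6,1]
C4: Y=0.000+0.0007257j on G[0,6]
R7: Y=0.4405+0.000j on G[0,1]
L6: Y=0.000-1.602j on G[5,4]
V1: row V5−V2=9.43, i_V1 at 5,2
I1: z[1]−=0.00196, z[4]+=0.00196
solve → V1=-0.0002813+0.0001010j, V2=-9.414+0.06519j, V3=-0.02341-0.4361j, V4=-0.01378+0.06496j, V5=0.01590+0.06519j, V6=0.01787+0.04977j
aux → i_V1=-0.0003171+0.05085j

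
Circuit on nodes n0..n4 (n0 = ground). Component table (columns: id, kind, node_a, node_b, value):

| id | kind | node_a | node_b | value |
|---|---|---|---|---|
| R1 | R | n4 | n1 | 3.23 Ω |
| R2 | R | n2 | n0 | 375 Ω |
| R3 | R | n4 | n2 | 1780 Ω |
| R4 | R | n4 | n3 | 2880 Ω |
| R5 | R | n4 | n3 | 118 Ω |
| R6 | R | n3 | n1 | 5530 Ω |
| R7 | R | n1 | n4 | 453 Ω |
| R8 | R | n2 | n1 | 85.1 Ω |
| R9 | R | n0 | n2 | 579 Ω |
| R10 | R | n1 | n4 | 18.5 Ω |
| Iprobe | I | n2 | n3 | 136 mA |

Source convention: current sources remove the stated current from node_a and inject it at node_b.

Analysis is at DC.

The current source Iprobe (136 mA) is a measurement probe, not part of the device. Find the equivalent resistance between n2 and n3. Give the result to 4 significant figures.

Apply KCL at each of the 4 non-ground nodes and solve the resulting linear system.
Node n1: branches {R1, R6, R7, R8, R10} → V_1 = 11.03
Node n2: branches {R2, R3, R8, R9, Iprobe} → V_2 = 0.000
Node n3: branches {R4, R5, R6, Iprobe} → V_3 = 26.48
Node n4: branches {R1, R3, R4, R5, R7, R10} → V_4 = 11.38

R_eq = 194.7 Ω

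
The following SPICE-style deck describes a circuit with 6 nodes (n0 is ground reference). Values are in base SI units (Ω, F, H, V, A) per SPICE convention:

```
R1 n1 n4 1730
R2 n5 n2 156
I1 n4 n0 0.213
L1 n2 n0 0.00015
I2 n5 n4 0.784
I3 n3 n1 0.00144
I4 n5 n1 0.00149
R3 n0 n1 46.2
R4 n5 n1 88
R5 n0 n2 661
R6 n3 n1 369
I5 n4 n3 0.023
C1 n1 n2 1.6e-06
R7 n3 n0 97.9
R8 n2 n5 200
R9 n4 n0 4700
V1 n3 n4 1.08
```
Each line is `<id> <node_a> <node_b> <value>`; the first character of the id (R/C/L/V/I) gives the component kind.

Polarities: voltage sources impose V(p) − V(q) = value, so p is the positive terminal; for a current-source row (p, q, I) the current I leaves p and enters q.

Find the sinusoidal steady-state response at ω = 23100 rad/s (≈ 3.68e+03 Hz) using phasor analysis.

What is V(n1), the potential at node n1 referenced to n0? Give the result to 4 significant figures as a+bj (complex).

MNA unknowns: 5 node voltages V₁..V_5 plus 1 source current (V1)
R1: Y=0.0005780+0.000j on G[1,4]
R2: Y=0.006410+0.000j on G[5,2]
I1: z[4]−=0.213, z[0]+=0.213
L1: Y=0.000-0.2886j on G[2,0]
I2: z[5]−=0.784, z[4]+=0.784
I3: z[3]−=0.00144, z[1]+=0.00144
I4: z[5]−=0.00149, z[1]+=0.00149
R3: Y=0.02165+0.000j on G[0,1]
R4: Y=0.01136+0.000j on G[5,1]
R5: Y=0.001513+0.000j on G[0,2]
R6: Y=0.002710+0.000j on G[3,1]
I5: z[4]−=0.023, z[3]+=0.023
C1: Y=0.000+0.03696j on G[1,2]
R7: Y=0.01021+0.000j on G[3,0]
R8: Y=0.005000+0.000j on G[2,5]
R9: Y=0.0002128+0.000j on G[4,0]
V1: row V3−V4=1.08, i_V1 at 3,4
solve → V1=-2.382+2.842j, V2=0.2271-2.042j, V3=41.02+0.6814j, V4=39.94+0.6814j, V5=-35.57+0.3953j
aux → i_V1=-0.5150-0.001104j

-2.382+2.842j V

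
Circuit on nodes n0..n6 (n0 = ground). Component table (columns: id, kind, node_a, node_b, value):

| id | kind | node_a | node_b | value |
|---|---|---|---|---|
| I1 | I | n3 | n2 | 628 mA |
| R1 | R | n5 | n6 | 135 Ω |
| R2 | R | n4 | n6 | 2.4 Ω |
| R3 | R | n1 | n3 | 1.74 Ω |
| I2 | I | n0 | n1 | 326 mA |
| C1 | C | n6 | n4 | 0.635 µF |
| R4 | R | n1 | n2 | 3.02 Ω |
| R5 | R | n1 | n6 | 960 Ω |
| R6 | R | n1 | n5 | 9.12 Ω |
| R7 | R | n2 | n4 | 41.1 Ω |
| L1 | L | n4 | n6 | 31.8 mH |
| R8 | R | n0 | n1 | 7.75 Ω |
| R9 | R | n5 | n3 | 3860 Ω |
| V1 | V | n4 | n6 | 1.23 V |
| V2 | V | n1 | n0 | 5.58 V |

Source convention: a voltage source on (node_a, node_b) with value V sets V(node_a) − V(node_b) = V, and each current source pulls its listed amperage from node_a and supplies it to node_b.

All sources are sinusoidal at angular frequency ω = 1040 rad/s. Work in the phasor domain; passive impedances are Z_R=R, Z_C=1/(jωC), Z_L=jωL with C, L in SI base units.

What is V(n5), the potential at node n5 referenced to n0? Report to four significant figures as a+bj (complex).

Element admittances at ω=1040 rad/s:
  I1: injects 0.628 A into n2 (from n3)
  Y(R1) = 0.007407+0.000j S between n5,n6
  Y(R2) = 0.4167+0.000j S between n4,n6
  Y(R3) = 0.5747+0.000j S between n1,n3
  I2: injects 0.326 A into n1 (from n0)
  Y(C1) = 0.000+0.0006604j S between n6,n4
  Y(R4) = 0.3311+0.000j S between n1,n2
  Y(R5) = 0.001042+0.000j S between n1,n6
  Y(R6) = 0.1096+0.000j S between n1,n5
  Y(R7) = 0.02433+0.000j S between n2,n4
  Y(L1) = 0.000-0.03024j S between n4,n6
  Y(R8) = 0.1290+0.000j S between n0,n1
  Y(R9) = 0.0002591+0.000j S between n5,n3
  V1: constraint V(n4)−V(n6) = 1.23
  V2: constraint V(n1)−V(n0) = 5.58
Assemble and solve the 8×8 MNA system:
  V(n1)=5.580+0.000j  V(n2)=7.465+0.000j  V(n3)=4.488+0.000j  V(n4)=7.302+0.000j  V(n5)=5.609+0.000j  V(n6)=6.072+0.000j
  i(V1)=-0.5086+0.03638j  i(V2)=-0.3940+0.000j

5.609+0.000j V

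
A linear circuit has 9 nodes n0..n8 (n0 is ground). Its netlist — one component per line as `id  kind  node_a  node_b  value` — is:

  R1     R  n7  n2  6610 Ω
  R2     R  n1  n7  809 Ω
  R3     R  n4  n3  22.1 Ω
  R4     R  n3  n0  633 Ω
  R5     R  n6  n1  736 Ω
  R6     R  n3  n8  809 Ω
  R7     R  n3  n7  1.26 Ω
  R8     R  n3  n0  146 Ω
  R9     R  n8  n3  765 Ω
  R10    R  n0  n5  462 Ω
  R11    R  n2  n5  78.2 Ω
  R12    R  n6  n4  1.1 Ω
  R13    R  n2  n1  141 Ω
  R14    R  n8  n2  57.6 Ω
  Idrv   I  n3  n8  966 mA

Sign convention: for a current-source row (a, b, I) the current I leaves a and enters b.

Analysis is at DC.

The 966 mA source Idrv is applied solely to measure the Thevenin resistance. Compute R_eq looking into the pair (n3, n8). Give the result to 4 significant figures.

MNA unknowns: 8 node voltages V₁..V_8
R1: Y=0.0001513 on G[7,2]
R2: Y=0.001236 on G[1,7]
R3: Y=0.04525 on G[4,3]
R4: Y=0.001580 on G[3,0]
R5: Y=0.001359 on G[6,1]
R6: Y=0.001236 on G[3,8]
R7: Y=0.7937 on G[3,7]
R8: Y=0.006849 on G[3,0]
R9: Y=0.001307 on G[8,3]
R10: Y=0.002165 on G[0,5]
R11: Y=0.01279 on G[2,5]
R12: Y=0.9091 on G[6,4]
R13: Y=0.007092 on G[2,1]
R14: Y=0.01736 on G[8,2]
Idrv: z[3]−=0.966, z[8]+=0.966
solve → V1=81.19, V2=119.9, V3=-26.32, V4=-23.20, V5=102.5, V6=-23.04, V7=-26.13, V8=149.7

R_eq = 182.2 Ω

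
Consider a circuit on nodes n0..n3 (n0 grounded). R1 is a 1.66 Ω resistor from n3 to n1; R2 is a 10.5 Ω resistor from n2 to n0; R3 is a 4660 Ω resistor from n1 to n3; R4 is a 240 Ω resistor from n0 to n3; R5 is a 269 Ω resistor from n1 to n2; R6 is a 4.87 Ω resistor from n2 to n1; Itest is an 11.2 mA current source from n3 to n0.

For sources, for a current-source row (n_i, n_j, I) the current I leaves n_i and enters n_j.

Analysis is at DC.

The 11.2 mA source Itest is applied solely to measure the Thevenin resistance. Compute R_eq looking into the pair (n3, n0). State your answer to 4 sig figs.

R_eq = 15.83 Ω

Apply KCL at each of the 3 non-ground nodes and solve the resulting linear system.
Node n1: branches {R1, R3, R5, R6} → V_1 = -0.1599
Node n2: branches {R2, R5, R6} → V_2 = -0.1098
Node n3: branches {R1, R3, R4, Itest} → V_3 = -0.1772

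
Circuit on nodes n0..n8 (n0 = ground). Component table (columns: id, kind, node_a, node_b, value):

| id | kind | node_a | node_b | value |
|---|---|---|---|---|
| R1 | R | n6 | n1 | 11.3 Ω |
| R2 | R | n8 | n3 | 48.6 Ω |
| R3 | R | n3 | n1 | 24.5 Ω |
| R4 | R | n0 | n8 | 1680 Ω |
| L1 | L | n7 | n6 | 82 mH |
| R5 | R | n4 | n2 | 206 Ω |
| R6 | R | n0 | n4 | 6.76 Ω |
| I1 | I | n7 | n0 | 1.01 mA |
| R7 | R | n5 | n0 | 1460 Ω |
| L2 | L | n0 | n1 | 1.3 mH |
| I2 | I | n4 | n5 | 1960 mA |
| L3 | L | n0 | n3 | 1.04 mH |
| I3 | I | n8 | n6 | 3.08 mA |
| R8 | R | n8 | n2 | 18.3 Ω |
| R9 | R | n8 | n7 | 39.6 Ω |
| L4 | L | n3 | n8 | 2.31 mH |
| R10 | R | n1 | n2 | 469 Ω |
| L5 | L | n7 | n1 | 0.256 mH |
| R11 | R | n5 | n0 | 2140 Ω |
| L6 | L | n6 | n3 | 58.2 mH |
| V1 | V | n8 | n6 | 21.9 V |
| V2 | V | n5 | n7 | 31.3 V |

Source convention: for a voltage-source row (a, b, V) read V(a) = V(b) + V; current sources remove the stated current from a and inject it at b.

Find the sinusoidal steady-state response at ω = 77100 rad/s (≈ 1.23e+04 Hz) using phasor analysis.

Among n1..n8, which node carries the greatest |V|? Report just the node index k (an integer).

5

Element admittances at ω=77100 rad/s:
  Y(R1) = 0.08850+0.000j S between n6,n1
  Y(R2) = 0.02058+0.000j S between n8,n3
  Y(R3) = 0.04082+0.000j S between n3,n1
  Y(R4) = 0.0005952+0.000j S between n0,n8
  Y(L1) = 0.000-0.0001582j S between n7,n6
  Y(R5) = 0.004854+0.000j S between n4,n2
  Y(R6) = 0.1479+0.000j S between n0,n4
  I1: injects 0.00101 A into n0 (from n7)
  Y(R7) = 0.0006849+0.000j S between n5,n0
  Y(L2) = 0.000-0.009977j S between n0,n1
  I2: injects 1.96 A into n5 (from n4)
  Y(L3) = 0.000-0.01247j S between n0,n3
  I3: injects 0.00308 A into n6 (from n8)
  Y(R8) = 0.05464+0.000j S between n8,n2
  Y(R9) = 0.02525+0.000j S between n8,n7
  Y(L4) = 0.000-0.005615j S between n3,n8
  Y(R10) = 0.002132+0.000j S between n1,n2
  Y(L5) = 0.000-0.05066j S between n7,n1
  Y(R11) = 0.0004673+0.000j S between n5,n0
  Y(L6) = 0.000-0.0002229j S between n6,n3
  V1: constraint V(n8)−V(n6) = 21.9
  V2: constraint V(n5)−V(n7) = 31.3
Assemble and solve the 10×10 MNA system:
  V(n1)=27.47+70.04j  V(n2)=36.80+69.42j  V(n3)=17.51+73.18j  V(n4)=-11.66+2.206j  V(n5)=76.00+105.3j  V(n6)=19.57+75.37j  V(n7)=44.70+105.3j  V(n8)=41.47+75.37j
  i(V1)=-0.7068+0.4750j  i(V2)=1.872-0.1213j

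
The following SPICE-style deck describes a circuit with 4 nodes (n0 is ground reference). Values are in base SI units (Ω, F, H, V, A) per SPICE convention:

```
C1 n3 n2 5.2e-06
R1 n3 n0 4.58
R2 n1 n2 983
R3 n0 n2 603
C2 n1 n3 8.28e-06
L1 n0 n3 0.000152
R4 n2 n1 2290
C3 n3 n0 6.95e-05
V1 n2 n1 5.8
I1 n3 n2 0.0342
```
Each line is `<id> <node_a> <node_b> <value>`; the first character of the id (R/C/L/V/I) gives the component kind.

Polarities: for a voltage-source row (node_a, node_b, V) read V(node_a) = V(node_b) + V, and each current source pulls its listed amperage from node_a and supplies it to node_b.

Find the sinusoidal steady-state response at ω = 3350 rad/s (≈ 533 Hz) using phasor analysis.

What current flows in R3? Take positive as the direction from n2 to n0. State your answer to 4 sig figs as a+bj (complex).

Element admittances at ω=3350 rad/s:
  Y(C1) = 0.000+0.01742j S between n3,n2
  Y(R1) = 0.2183+0.000j S between n3,n0
  Y(R2) = 0.001017+0.000j S between n1,n2
  Y(R3) = 0.001658+0.000j S between n0,n2
  Y(C2) = 0.000+0.02774j S between n1,n3
  Y(L1) = 0.000-1.964j S between n0,n3
  Y(R4) = 0.0004367+0.000j S between n2,n1
  Y(C3) = 0.000+0.2328j S between n3,n0
  V1: constraint V(n2)−V(n1) = 5.8
  I1: injects 0.0342 A into n2 (from n3)
Assemble and solve the 4×4 MNA system:
  V(n1)=-2.215-0.6290j  V(n2)=3.585-0.6290j  V(n3)=-0.001020-0.003306j
  i(V1)=0.008923-0.06142j

0.005945-0.001043j A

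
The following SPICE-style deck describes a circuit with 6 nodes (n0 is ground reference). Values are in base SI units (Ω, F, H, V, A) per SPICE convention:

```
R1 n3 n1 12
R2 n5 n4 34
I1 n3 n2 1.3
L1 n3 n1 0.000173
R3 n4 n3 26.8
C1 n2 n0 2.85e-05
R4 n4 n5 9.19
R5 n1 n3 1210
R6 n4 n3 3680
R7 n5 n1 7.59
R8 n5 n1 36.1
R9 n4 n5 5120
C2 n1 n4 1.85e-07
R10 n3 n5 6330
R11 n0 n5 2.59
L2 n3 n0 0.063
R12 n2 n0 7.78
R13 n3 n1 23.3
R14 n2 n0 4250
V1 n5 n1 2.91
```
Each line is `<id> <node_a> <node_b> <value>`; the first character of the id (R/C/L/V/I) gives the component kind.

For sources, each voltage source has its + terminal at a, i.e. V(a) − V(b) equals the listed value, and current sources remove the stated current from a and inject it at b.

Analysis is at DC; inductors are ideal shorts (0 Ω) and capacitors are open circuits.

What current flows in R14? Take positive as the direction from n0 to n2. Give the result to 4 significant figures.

Element admittances at DC:
  Y(R1) = 0.08333 S between n3,n1
  Y(R2) = 0.02941 S between n5,n4
  I1: injects 1.3 A into n2 (from n3)
  L1: short n3↔n1 (DC inductor)
  Y(R3) = 0.03731 S between n4,n3
  Y(C1) = 0.000 S between n2,n0
  Y(R4) = 0.1088 S between n4,n5
  Y(R5) = 0.0008264 S between n1,n3
  Y(R6) = 0.0002717 S between n4,n3
  Y(R7) = 0.1318 S between n5,n1
  Y(R8) = 0.02770 S between n5,n1
  Y(R9) = 0.0001953 S between n4,n5
  Y(C2) = 0.000 S between n1,n4
  Y(R10) = 0.0001580 S between n3,n5
  Y(R11) = 0.3861 S between n0,n5
  L2: short n3↔n0 (DC inductor)
  Y(R12) = 0.1285 S between n2,n0
  Y(R13) = 0.04292 S between n3,n1
  Y(R14) = 0.0002353 S between n2,n0
  V1: constraint V(n5)−V(n1) = 2.91
Assemble and solve the 8×8 MNA system:
  V(n1)=0.000  V(n2)=10.10  V(n3)=0.000  V(n4)=2.289  V(n5)=2.910
  i(L1)=1.210  i(L2)=-2.424  i(V1)=-1.674

-0.002375 A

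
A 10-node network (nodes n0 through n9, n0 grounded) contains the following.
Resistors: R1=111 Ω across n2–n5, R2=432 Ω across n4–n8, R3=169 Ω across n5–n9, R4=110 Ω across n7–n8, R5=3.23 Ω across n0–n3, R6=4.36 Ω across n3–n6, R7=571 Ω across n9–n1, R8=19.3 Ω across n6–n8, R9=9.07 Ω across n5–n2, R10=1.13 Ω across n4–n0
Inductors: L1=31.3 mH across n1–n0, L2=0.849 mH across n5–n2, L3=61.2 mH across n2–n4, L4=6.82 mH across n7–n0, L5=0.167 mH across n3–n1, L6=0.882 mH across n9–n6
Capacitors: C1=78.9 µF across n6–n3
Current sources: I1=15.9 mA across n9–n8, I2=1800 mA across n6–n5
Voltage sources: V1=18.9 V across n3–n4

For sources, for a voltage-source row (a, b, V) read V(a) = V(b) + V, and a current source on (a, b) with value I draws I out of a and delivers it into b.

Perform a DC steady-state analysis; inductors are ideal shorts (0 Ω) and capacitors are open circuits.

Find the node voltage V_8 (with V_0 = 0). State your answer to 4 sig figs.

Apply KCL at each of the 9 non-ground nodes and solve the resulting linear system.
Node n1: branches {L1, R7, L5} → V_1 = 0.000
Node n2: branches {R1, L2, L3, R9} → V_2 = -18.90
Node n3: branches {R5, R6, C1, L5, V1} → V_3 = 0.000
Node n4: branches {R2, L3, R10, V1} → V_4 = -18.90
Node n5: branches {R1, R3, L2, R9, I2} → V_5 = -18.90
Node n6: branches {R6, C1, R8, L6, I2} → V_6 = -7.917
Node n7: branches {R4, L4} → V_7 = 0.000
Node n8: branches {R2, R4, I1, R8} → V_8 = -6.929
Node n9: branches {R3, R7, I1, L6} → V_9 = -7.917
Source currents: i(L1)=16.79, i(L2)=1.865, i(L3)=1.865, i(L4)=-0.06299, i(L5)=16.80, i(L6)=-0.06702, i(V1)=-18.62

-6.929 V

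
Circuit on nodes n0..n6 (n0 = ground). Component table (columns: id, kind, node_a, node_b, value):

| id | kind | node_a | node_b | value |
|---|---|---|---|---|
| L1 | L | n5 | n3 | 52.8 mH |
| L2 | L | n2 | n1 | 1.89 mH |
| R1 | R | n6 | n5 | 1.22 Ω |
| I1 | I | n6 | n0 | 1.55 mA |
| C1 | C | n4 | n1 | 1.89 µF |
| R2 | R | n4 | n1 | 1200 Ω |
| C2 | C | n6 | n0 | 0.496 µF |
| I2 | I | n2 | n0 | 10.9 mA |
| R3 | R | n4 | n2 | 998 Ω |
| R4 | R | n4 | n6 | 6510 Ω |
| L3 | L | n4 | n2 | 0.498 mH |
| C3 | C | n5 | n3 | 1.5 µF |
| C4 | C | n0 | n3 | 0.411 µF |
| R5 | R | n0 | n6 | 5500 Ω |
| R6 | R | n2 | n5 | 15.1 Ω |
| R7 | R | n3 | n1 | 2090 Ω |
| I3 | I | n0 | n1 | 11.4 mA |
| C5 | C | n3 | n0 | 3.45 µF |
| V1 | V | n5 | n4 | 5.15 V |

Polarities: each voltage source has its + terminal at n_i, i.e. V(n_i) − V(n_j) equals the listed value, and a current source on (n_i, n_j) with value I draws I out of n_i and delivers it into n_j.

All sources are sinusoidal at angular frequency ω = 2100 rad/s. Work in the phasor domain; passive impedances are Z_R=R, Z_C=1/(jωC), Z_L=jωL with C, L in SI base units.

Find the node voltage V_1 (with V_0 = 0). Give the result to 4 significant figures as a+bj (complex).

-5.056+0.8004j V

MNA unknowns: 6 node voltages V₁..V_6 plus 1 source current (V1)
L1: Y=0.000-0.009019j on G[5,3]
L2: Y=0.000-0.2520j on G[2,1]
R1: Y=0.8197+0.000j on G[6,5]
I1: z[6]−=0.00155, z[0]+=0.00155
C1: Y=0.000+0.003969j on G[4,1]
R2: Y=0.0008333+0.000j on G[4,1]
C2: Y=0.000+0.001042j on G[6,0]
I2: z[2]−=0.0109, z[0]+=0.0109
R3: Y=0.001002+0.000j on G[4,2]
R4: Y=0.0001536+0.000j on G[4,6]
L3: Y=0.000-0.9562j on G[4,2]
C3: Y=0.000+0.003150j on G[5,3]
C4: Y=0.000+0.0008631j on G[0,3]
R5: Y=0.0001818+0.000j on G[0,6]
R6: Y=0.06623+0.000j on G[2,5]
R7: Y=0.0004785+0.000j on G[3,1]
I3: z[0]−=0.0114, z[1]+=0.0114
C5: Y=0.000+0.007245j on G[3,0]
V1: row V5−V4=5.15, i_V1 at 5,4
solve → V1=-5.056+0.8004j, V2=-5.059+0.7391j, V3=-0.01653+0.08217j, V4=-5.085+0.3795j, V5=0.06487+0.3795j, V6=0.06248+0.3793j
aux → i_V1=-0.3430+0.02416j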